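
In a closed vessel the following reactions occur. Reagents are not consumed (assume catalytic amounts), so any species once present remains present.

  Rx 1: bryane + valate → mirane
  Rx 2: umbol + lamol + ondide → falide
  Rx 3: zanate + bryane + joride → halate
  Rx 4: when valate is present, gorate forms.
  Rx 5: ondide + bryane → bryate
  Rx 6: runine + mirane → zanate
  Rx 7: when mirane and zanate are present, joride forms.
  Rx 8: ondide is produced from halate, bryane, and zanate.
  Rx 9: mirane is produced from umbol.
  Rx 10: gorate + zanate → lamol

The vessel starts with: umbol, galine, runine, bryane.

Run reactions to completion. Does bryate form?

umbol present → mirane forms (Rx 9).
runine and mirane present → zanate forms (Rx 6).
mirane and zanate present → joride forms (Rx 7).
zanate, bryane, and joride present → halate forms (Rx 3).
halate, bryane, and zanate present → ondide forms (Rx 8).
ondide and bryane present → bryate forms (Rx 5).

Yes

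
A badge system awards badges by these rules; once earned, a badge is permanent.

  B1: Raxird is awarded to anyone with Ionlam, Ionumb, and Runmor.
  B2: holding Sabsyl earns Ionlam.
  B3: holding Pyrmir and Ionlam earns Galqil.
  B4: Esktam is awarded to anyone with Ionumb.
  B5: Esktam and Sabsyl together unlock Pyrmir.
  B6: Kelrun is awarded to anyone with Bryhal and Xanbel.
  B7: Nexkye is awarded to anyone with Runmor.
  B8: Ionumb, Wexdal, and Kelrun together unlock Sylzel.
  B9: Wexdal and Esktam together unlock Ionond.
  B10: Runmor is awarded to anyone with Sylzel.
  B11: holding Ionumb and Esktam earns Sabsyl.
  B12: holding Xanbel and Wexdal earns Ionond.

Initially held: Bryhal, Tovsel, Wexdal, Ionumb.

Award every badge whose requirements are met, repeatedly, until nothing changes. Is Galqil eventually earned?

Yes

With Ionumb, Esktam is earned (B4).
With Ionumb and Esktam, Sabsyl is earned (B11).
With Esktam and Sabsyl, Pyrmir is earned (B5).
With Sabsyl, Ionlam is earned (B2).
With Pyrmir and Ionlam, Galqil is earned (B3).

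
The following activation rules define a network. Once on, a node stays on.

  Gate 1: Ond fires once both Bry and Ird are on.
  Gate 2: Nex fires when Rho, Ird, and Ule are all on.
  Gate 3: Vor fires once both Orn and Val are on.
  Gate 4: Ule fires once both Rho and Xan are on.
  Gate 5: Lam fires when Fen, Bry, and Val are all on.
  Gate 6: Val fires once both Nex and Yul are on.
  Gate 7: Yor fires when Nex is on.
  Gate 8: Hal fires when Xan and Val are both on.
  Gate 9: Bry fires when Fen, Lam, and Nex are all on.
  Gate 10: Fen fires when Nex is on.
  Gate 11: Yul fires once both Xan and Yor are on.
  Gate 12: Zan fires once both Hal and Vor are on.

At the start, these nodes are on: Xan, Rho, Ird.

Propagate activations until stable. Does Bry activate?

No

Bry would need Fen, Lam, and Nex (Gate 9), but Lam never turns on.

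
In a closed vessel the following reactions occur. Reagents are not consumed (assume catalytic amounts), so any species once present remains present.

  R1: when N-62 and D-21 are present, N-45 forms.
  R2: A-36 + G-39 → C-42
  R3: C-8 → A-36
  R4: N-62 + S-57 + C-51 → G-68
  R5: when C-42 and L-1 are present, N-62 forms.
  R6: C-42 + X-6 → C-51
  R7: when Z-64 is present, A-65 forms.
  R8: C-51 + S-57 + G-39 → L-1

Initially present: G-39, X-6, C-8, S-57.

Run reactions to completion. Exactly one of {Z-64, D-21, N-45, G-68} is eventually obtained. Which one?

C-8 present → A-36 forms (R3).
A-36 and G-39 present → C-42 forms (R2).
C-42 and X-6 present → C-51 forms (R6).
C-51, S-57, and G-39 present → L-1 forms (R8).
C-42 and L-1 present → N-62 forms (R5).
N-62, S-57, and C-51 present → G-68 forms (R4).
N-45 would need N-62 and D-21 (R1), but D-21 never forms. No rule produces D-21, and it is not given. No rule produces Z-64, and it is not given.

G-68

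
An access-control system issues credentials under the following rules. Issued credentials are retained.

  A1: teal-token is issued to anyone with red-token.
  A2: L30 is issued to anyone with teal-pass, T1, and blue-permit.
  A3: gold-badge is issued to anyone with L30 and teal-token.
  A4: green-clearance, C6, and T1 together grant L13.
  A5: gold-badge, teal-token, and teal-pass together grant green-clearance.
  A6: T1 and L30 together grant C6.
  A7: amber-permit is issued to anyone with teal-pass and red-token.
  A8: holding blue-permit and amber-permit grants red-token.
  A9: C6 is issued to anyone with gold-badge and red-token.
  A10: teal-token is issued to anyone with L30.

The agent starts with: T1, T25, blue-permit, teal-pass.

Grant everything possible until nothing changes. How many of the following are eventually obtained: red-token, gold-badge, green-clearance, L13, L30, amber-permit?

4

Holding teal-pass, T1, and blue-permit grants L30 (A2).
Holding T1 and L30 grants C6 (A6).
Holding L30 grants teal-token (A10).
Holding L30 and teal-token grants gold-badge (A3).
Holding gold-badge, teal-token, and teal-pass grants green-clearance (A5).
Holding green-clearance, C6, and T1 grants L13 (A4).
red-token would need blue-permit and amber-permit (A8), but amber-permit is never granted.
gold-badge: reached.
green-clearance: reached.
L13: reached.
L30: reached.
amber-permit would need teal-pass and red-token (A7), but red-token is never granted.
Reached: gold-badge, green-clearance, L13, and L30 — 4 of the 6.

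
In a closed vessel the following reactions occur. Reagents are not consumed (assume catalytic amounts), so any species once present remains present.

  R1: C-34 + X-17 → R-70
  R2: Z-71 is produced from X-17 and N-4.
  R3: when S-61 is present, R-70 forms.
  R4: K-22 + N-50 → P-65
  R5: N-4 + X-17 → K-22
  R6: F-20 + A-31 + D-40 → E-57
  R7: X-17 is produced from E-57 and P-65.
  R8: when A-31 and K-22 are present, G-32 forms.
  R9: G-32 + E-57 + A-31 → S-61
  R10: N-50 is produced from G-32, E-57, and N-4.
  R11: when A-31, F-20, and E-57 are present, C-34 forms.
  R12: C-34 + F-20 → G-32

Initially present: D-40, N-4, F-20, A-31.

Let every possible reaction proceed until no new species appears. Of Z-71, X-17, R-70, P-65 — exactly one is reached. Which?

R-70

F-20, A-31, and D-40 present → E-57 forms (R6).
A-31, F-20, and E-57 present → C-34 forms (R11).
C-34 and F-20 present → G-32 forms (R12).
G-32, E-57, and A-31 present → S-61 forms (R9).
S-61 present → R-70 forms (R3).
Z-71 would need X-17 and N-4 (R2), but X-17 never forms. X-17 would need E-57 and P-65 (R7), but P-65 never forms. P-65 would need K-22 and N-50 (R4), but K-22 never forms.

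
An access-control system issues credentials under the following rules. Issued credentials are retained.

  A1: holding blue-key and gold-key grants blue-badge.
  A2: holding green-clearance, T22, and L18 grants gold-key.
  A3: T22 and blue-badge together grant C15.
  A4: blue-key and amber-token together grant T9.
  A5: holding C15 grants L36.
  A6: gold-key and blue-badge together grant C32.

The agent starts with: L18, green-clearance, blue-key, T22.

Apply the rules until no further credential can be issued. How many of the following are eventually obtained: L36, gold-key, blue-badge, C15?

Holding green-clearance, T22, and L18 grants gold-key (A2).
Holding blue-key and gold-key grants blue-badge (A1).
Holding T22 and blue-badge grants C15 (A3).
Holding C15 grants L36 (A5).
L36: reached.
gold-key: reached.
blue-badge: reached.
C15: reached.
All 4 are reached.

4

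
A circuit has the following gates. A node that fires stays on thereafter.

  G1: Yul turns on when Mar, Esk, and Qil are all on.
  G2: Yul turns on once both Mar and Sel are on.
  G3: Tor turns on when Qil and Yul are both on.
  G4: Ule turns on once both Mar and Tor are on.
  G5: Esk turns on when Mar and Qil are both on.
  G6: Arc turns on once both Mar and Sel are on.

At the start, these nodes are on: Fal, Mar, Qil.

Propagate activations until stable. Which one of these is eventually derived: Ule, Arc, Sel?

Mar and Qil are on, so Esk turns on (G5).
G1: Mar, Esk, and Qil on → Yul on.
G3: Qil and Yul on → Tor on.
Mar and Tor are on, so Ule turns on (G4).
Arc would need Mar and Sel (G6), but Sel never turns on. No rule produces Sel, and it is not given.

Ule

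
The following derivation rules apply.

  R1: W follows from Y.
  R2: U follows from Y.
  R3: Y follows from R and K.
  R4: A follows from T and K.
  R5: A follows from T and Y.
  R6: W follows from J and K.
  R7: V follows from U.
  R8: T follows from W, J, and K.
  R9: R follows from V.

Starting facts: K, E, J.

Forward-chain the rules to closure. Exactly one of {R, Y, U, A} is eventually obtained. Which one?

A

J and K hold, so W follows (R6).
From W, J, and K, R8 gives T.
T and K hold, so A follows (R4).
U would need Y (R2), but Y is never established. R would need V (R9), but V is never established. Y would need R and K (R3), but R is never established.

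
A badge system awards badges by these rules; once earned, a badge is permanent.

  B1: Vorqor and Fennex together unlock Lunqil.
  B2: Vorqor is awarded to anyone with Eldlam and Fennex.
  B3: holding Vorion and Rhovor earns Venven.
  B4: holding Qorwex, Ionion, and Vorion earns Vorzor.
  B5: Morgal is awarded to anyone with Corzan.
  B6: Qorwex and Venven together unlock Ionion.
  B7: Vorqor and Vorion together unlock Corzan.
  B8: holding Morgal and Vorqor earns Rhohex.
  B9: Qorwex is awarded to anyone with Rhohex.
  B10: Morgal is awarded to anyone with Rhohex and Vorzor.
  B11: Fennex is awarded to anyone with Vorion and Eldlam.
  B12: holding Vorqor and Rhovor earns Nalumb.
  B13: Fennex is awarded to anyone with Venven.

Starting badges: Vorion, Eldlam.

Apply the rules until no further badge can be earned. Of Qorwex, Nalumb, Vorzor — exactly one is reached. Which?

Qorwex

With Vorion and Eldlam, Fennex is earned (B11).
With Eldlam and Fennex, Vorqor is earned (B2).
With Vorqor and Vorion, Corzan is earned (B7).
With Corzan, Morgal is earned (B5).
With Morgal and Vorqor, Rhohex is earned (B8).
With Rhohex, Qorwex is earned (B9).
Nalumb would need Vorqor and Rhovor (B12), but Rhovor is never earned. Vorzor would need Qorwex, Ionion, and Vorion (B4), but Ionion is never earned.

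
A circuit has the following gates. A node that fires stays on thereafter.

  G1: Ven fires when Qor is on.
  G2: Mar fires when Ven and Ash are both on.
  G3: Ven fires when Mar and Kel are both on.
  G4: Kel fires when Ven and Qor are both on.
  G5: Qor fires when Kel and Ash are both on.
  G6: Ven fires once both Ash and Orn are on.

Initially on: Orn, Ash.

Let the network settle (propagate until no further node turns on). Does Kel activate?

Kel would need Ven and Qor (G4), but Qor never turns on.

No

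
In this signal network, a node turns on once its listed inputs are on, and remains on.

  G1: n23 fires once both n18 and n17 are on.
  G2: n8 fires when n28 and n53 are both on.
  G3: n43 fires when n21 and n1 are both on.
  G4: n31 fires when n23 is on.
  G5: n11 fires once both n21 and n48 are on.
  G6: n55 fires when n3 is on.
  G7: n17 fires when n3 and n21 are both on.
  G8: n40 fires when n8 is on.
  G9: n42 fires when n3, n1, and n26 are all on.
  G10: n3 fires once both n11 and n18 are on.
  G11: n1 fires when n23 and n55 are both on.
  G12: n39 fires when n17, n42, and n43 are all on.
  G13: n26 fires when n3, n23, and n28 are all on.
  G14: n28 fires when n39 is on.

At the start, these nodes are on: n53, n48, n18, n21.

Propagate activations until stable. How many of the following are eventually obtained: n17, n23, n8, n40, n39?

G5: n21 and n48 on → n11 on.
n11 and n18 are on, so n3 fires (G10).
G7: n3 and n21 on → n17 on.
n18 and n17 are on, so n23 fires (G1).
n17: reached.
n23: reached.
n8 would need n28 and n53 (G2), but n28 never turns on.
n40 would need n8 (G8), but n8 never turns on.
n39 would need n17, n42, and n43 (G12), but n42 never turns on.
Reached: n17 and n23 — 2 of the 5.

2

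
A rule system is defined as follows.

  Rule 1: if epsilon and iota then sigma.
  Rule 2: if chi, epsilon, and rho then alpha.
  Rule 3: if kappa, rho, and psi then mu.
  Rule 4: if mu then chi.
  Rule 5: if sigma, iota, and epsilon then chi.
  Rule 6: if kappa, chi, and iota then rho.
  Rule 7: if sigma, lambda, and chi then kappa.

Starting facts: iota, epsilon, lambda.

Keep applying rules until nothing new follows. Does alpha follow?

Yes

epsilon and iota hold, so sigma follows (Rule 1).
From sigma, iota, and epsilon, Rule 5 gives chi.
From sigma, lambda, and chi, Rule 7 gives kappa.
From kappa, chi, and iota, Rule 6 gives rho.
From chi, epsilon, and rho, Rule 2 gives alpha.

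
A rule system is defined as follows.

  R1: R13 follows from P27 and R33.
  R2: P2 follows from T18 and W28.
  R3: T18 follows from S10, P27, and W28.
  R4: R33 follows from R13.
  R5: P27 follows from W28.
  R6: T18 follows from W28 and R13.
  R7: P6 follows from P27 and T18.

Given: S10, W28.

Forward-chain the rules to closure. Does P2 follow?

From W28, R5 gives P27.
S10, P27, and W28 hold, so T18 follows (R3).
T18 and W28 hold, so P2 follows (R2).

Yes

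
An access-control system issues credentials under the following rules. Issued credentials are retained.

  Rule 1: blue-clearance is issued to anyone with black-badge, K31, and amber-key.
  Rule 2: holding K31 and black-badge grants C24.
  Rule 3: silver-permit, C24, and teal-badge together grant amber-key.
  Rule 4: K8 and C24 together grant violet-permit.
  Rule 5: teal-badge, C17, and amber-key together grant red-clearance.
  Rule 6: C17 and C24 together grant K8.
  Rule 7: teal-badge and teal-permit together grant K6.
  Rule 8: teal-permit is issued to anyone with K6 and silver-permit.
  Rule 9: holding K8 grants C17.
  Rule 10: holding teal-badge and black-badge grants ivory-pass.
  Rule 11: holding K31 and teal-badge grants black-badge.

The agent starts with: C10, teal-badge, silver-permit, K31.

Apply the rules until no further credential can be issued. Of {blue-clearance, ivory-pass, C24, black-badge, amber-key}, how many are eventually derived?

Holding K31 and teal-badge grants black-badge (Rule 11).
Holding K31 and black-badge grants C24 (Rule 2).
Holding teal-badge and black-badge grants ivory-pass (Rule 10).
Holding silver-permit, C24, and teal-badge grants amber-key (Rule 3).
Holding black-badge, K31, and amber-key grants blue-clearance (Rule 1).
blue-clearance: reached.
ivory-pass: reached.
C24: reached.
black-badge: reached.
amber-key: reached.
All 5 are reached.

5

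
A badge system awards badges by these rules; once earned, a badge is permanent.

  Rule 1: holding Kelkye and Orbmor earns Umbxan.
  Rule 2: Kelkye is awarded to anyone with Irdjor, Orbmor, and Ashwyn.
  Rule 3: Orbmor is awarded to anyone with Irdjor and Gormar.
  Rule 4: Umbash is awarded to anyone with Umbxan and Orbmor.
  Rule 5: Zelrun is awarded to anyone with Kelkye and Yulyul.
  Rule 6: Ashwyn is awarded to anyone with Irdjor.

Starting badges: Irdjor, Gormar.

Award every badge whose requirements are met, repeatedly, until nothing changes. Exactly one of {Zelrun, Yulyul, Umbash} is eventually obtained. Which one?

With Irdjor and Gormar, Orbmor is earned (Rule 3).
With Irdjor, Ashwyn is earned (Rule 6).
With Irdjor, Orbmor, and Ashwyn, Kelkye is earned (Rule 2).
With Kelkye and Orbmor, Umbxan is earned (Rule 1).
With Umbxan and Orbmor, Umbash is earned (Rule 4).
Zelrun would need Kelkye and Yulyul (Rule 5), but Yulyul is never earned. No rule produces Yulyul, and it is not given.

Umbash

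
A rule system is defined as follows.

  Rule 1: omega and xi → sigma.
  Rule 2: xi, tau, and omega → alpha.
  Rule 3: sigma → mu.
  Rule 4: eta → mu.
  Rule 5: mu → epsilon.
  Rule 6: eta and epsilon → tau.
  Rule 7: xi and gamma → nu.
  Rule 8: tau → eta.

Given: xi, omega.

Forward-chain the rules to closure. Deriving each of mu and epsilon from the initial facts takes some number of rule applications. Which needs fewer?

mu

mu: omega and xi hold, so sigma follows (Rule 1). sigma holds, so mu follows (Rule 3). [2 rule applications]
epsilon: omega and xi hold, so sigma follows (Rule 1). From sigma, Rule 3 gives mu. mu holds, so epsilon follows (Rule 5). [3 rule applications]
mu needs fewer.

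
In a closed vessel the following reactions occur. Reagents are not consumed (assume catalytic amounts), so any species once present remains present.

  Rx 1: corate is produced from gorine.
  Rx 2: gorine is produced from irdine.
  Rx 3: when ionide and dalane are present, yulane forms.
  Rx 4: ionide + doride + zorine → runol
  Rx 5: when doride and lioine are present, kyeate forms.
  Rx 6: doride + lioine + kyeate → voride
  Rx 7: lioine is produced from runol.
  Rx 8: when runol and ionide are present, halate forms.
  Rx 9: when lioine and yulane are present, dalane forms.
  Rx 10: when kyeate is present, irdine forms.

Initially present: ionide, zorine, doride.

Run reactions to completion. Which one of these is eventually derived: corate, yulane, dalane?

corate

ionide, doride, and zorine present → runol forms (Rx 4).
runol present → lioine forms (Rx 7).
doride and lioine present → kyeate forms (Rx 5).
kyeate present → irdine forms (Rx 10).
irdine present → gorine forms (Rx 2).
gorine present → corate forms (Rx 1).
yulane would need ionide and dalane (Rx 3), but dalane never forms. dalane would need lioine and yulane (Rx 9), but yulane never forms.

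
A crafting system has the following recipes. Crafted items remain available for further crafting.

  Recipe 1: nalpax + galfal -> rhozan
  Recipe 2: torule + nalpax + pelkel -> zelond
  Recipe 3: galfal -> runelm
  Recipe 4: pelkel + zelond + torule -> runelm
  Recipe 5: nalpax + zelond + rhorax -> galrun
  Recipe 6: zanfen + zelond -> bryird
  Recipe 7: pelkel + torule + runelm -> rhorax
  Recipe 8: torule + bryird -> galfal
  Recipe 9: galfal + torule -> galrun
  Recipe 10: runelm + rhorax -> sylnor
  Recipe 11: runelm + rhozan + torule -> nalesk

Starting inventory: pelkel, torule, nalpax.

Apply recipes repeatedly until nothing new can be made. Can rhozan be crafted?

No

rhozan would need nalpax and galfal (Recipe 1), but galfal is never obtained.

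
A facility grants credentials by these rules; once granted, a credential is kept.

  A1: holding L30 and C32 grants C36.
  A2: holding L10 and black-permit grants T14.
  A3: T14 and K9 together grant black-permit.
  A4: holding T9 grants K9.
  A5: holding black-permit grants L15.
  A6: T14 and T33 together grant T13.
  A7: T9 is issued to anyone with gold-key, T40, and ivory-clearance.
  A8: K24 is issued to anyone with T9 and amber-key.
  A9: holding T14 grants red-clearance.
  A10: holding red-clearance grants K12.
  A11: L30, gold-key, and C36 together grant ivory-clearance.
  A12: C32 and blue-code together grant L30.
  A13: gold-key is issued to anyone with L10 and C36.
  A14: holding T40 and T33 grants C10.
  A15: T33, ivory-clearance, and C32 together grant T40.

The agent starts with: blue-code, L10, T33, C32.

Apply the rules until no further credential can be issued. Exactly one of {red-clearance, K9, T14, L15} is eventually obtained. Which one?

Holding C32 and blue-code grants L30 (A12).
Holding L30 and C32 grants C36 (A1).
Holding L10 and C36 grants gold-key (A13).
Holding L30, gold-key, and C36 grants ivory-clearance (A11).
Holding T33, ivory-clearance, and C32 grants T40 (A15).
Holding gold-key, T40, and ivory-clearance grants T9 (A7).
Holding T9 grants K9 (A4).
T14 would need L10 and black-permit (A2), but black-permit is never granted. red-clearance would need T14 (A9), but T14 is never granted. L15 would need black-permit (A5), but black-permit is never granted.

K9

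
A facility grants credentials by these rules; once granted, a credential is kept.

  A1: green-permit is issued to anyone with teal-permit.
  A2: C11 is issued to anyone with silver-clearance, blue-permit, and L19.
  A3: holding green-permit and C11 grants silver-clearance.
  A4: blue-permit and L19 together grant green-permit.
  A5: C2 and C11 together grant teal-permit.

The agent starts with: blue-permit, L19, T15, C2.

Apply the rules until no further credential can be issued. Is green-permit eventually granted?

Yes

Holding blue-permit and L19 grants green-permit (A4).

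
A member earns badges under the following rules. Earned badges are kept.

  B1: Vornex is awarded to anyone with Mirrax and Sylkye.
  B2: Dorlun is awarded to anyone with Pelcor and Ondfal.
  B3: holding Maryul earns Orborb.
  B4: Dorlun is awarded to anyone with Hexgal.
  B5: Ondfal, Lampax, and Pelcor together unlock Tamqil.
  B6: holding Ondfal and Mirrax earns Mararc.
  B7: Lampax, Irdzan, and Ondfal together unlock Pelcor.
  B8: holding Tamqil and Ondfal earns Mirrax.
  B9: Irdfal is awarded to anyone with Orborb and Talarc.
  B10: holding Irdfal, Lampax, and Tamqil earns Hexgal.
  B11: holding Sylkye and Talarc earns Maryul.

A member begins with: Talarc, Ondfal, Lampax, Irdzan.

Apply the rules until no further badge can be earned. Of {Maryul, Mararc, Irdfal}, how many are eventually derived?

1

With Lampax, Irdzan, and Ondfal, Pelcor is earned (B7).
With Ondfal, Lampax, and Pelcor, Tamqil is earned (B5).
With Tamqil and Ondfal, Mirrax is earned (B8).
With Ondfal and Mirrax, Mararc is earned (B6).
Maryul would need Sylkye and Talarc (B11), but Sylkye is never earned.
Mararc: reached.
Irdfal would need Orborb and Talarc (B9), but Orborb is never earned.
Reached: Mararc — 1 of the 3.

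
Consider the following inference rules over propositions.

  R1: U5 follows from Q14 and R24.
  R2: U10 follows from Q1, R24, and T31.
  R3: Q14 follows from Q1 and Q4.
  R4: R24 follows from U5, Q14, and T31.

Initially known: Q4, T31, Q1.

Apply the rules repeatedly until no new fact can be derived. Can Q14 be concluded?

Yes

Q1 and Q4 hold, so Q14 follows (R3).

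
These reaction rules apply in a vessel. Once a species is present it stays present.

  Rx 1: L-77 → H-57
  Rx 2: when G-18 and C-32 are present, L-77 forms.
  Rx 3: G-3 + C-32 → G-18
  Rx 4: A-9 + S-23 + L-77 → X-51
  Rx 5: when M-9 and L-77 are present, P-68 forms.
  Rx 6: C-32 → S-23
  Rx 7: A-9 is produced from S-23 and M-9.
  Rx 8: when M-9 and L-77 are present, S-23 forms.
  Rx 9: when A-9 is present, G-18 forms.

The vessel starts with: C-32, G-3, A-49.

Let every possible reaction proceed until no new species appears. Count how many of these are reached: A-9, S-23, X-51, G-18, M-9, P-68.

2

G-3 and C-32 present → G-18 forms (Rx 3).
C-32 present → S-23 forms (Rx 6).
A-9 would need S-23 and M-9 (Rx 7), but M-9 never forms.
S-23: reached.
X-51 would need A-9, S-23, and L-77 (Rx 4), but A-9 never forms.
G-18: reached.
No rule produces M-9, and it is not given.
P-68 would need M-9 and L-77 (Rx 5), but M-9 never forms.
Reached: S-23 and G-18 — 2 of the 6.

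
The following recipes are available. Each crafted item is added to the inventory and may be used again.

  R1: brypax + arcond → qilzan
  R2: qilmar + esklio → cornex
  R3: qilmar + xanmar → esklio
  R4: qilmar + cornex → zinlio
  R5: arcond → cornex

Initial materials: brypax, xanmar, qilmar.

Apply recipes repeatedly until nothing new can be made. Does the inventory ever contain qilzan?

No

qilzan would need brypax and arcond (R1), but arcond is never obtained.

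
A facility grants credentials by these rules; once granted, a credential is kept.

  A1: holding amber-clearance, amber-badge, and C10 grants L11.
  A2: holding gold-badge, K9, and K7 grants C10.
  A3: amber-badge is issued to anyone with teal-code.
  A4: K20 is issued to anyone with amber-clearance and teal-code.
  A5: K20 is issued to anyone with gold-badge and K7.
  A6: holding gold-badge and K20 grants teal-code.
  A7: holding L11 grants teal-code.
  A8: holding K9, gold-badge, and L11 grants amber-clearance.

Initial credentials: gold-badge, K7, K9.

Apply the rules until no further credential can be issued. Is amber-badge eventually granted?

Holding gold-badge and K7 grants K20 (A5).
Holding gold-badge and K20 grants teal-code (A6).
Holding teal-code grants amber-badge (A3).

Yes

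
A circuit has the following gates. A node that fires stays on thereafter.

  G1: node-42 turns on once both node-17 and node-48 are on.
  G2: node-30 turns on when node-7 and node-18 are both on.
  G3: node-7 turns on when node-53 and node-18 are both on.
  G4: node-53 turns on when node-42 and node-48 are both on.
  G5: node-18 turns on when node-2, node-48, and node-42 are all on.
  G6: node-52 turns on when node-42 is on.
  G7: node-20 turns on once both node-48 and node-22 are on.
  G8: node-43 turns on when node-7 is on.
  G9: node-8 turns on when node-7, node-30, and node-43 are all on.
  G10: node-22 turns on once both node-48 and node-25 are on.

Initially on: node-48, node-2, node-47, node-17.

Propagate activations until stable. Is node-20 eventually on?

node-20 would need node-48 and node-22 (G7), but node-22 never turns on.

No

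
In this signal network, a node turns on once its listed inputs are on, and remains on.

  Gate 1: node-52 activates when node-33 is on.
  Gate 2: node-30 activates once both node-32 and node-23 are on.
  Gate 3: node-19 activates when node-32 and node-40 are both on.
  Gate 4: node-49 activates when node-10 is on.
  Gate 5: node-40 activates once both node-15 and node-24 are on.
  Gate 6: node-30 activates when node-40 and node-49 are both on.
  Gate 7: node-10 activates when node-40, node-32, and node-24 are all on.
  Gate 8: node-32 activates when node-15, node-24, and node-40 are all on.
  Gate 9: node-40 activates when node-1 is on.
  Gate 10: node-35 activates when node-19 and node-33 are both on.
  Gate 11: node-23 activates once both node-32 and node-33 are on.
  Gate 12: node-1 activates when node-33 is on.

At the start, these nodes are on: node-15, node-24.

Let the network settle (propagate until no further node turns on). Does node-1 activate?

No

node-1 would need node-33 (Gate 12), but node-33 never turns on.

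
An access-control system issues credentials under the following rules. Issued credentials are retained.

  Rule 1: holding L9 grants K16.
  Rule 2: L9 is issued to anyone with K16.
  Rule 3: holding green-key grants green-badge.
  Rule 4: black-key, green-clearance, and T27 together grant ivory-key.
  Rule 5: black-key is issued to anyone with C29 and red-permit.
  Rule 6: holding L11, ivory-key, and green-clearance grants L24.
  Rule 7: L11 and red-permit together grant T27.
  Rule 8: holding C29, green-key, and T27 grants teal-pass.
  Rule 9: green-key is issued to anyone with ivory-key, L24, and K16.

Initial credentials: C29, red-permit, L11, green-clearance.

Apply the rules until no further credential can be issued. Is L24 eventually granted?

Yes

Holding C29 and red-permit grants black-key (Rule 5).
Holding L11 and red-permit grants T27 (Rule 7).
Holding black-key, green-clearance, and T27 grants ivory-key (Rule 4).
Holding L11, ivory-key, and green-clearance grants L24 (Rule 6).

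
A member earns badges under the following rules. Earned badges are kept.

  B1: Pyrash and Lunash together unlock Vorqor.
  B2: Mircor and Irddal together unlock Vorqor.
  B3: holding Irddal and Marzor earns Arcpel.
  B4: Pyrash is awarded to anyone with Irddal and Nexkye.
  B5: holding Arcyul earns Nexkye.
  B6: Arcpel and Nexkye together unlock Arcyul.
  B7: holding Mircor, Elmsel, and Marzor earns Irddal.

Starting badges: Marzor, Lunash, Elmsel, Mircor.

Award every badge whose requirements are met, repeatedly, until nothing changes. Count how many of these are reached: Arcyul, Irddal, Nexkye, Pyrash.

1

With Mircor, Elmsel, and Marzor, Irddal is earned (B7).
Arcyul would need Arcpel and Nexkye (B6), but Nexkye is never earned.
Irddal: reached.
Nexkye would need Arcyul (B5), but Arcyul is never earned.
Pyrash would need Irddal and Nexkye (B4), but Nexkye is never earned.
Reached: Irddal — 1 of the 4.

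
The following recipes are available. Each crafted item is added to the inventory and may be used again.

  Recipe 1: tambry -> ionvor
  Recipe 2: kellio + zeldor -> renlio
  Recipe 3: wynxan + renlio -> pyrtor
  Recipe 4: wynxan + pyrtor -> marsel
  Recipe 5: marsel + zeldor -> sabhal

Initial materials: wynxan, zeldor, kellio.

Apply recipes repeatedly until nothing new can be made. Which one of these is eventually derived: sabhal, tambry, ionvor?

sabhal

Using Recipe 2, kellio and zeldor make renlio.
Using Recipe 3, wynxan and renlio make pyrtor.
Using Recipe 4, wynxan and pyrtor make marsel.
Using Recipe 5, marsel and zeldor make sabhal.
ionvor would need tambry (Recipe 1), but tambry is never obtained. No rule produces tambry, and it is not given.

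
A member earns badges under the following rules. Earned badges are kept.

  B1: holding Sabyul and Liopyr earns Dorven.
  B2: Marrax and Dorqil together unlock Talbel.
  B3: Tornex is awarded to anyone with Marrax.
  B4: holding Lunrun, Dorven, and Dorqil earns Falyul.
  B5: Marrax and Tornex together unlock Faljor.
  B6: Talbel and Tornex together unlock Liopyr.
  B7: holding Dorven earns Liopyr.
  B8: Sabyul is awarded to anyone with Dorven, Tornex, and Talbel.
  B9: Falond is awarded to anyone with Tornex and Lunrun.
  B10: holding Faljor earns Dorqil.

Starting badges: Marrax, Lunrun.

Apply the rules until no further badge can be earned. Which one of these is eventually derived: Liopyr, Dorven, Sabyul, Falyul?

Liopyr

With Marrax, Tornex is earned (B3).
With Marrax and Tornex, Faljor is earned (B5).
With Faljor, Dorqil is earned (B10).
With Marrax and Dorqil, Talbel is earned (B2).
With Talbel and Tornex, Liopyr is earned (B6).
Falyul would need Lunrun, Dorven, and Dorqil (B4), but Dorven is never earned. Sabyul would need Dorven, Tornex, and Talbel (B8), but Dorven is never earned. Dorven would need Sabyul and Liopyr (B1), but Sabyul is never earned.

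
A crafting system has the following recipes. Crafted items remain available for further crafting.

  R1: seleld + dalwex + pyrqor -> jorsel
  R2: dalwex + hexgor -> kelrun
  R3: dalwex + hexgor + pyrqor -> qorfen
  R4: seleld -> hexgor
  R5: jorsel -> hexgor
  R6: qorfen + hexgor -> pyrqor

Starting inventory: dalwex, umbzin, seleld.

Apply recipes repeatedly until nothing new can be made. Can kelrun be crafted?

Yes

Using R4, seleld makes hexgor.
dalwex + hexgor -> kelrun (R2).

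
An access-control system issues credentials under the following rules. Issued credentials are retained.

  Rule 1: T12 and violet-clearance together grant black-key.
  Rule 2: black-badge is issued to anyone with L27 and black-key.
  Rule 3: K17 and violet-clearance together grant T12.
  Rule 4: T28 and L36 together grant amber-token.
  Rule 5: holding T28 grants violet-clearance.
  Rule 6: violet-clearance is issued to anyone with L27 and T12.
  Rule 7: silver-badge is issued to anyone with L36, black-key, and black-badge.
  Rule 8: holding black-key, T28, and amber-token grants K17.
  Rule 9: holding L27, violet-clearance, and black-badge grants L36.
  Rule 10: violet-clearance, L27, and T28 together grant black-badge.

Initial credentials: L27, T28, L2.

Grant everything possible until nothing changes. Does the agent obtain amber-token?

Holding T28 grants violet-clearance (Rule 5).
Holding violet-clearance, L27, and T28 grants black-badge (Rule 10).
Holding L27, violet-clearance, and black-badge grants L36 (Rule 9).
Holding T28 and L36 grants amber-token (Rule 4).

Yes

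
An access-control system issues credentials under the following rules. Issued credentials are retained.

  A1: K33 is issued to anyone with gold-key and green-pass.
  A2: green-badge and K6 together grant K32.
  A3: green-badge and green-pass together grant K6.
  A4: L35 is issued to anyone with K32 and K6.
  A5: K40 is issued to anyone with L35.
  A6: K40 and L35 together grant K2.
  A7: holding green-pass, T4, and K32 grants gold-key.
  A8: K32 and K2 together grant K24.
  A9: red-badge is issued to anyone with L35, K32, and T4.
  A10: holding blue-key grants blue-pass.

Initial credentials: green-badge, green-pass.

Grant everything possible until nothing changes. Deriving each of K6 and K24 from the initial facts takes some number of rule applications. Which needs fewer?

K6: Holding green-badge and green-pass grants K6 (A3). [1 rule application]
K24: Holding green-badge and green-pass grants K6 (A3). Holding green-badge and K6 grants K32 (A2). Holding K32 and K6 grants L35 (A4). Holding L35 grants K40 (A5). Holding K40 and L35 grants K2 (A6). Holding K32 and K2 grants K24 (A8). [6 rule applications]
K6 needs fewer.

K6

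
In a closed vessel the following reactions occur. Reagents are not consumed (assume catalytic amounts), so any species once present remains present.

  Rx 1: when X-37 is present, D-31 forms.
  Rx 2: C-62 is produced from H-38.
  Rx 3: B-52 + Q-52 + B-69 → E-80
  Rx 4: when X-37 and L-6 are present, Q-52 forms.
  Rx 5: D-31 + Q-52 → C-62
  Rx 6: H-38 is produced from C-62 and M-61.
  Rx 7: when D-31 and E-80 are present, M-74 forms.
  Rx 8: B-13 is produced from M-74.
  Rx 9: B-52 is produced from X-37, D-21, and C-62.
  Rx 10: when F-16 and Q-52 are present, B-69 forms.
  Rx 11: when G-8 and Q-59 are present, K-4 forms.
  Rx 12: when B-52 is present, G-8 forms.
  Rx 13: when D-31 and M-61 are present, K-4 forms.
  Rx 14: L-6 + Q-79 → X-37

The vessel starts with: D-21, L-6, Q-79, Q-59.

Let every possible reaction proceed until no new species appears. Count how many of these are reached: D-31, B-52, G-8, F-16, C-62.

L-6 and Q-79 present → X-37 forms (Rx 14).
X-37 and L-6 present → Q-52 forms (Rx 4).
X-37 present → D-31 forms (Rx 1).
D-31 and Q-52 present → C-62 forms (Rx 5).
X-37, D-21, and C-62 present → B-52 forms (Rx 9).
B-52 present → G-8 forms (Rx 12).
D-31: reached.
B-52: reached.
G-8: reached.
No rule produces F-16, and it is not given.
C-62: reached.
Reached: D-31, B-52, G-8, and C-62 — 4 of the 5.

4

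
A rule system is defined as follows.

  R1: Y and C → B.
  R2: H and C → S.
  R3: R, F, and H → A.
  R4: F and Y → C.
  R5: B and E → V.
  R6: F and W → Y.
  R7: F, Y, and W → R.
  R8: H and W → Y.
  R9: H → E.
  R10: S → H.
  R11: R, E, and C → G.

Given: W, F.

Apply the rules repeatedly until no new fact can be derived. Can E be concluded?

E would need H (R9), but H is never established.

No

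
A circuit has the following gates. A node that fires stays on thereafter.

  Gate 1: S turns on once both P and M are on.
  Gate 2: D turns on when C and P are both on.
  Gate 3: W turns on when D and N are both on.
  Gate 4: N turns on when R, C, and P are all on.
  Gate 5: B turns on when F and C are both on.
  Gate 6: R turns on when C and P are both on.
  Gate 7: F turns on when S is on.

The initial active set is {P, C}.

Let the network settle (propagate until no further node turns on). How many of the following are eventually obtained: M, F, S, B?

No rule produces M, and it is not given.
F would need S (Gate 7), but S never turns on.
S would need P and M (Gate 1), but M never turns on.
B would need F and C (Gate 5), but F never turns on.
None of the 4 are reached.

0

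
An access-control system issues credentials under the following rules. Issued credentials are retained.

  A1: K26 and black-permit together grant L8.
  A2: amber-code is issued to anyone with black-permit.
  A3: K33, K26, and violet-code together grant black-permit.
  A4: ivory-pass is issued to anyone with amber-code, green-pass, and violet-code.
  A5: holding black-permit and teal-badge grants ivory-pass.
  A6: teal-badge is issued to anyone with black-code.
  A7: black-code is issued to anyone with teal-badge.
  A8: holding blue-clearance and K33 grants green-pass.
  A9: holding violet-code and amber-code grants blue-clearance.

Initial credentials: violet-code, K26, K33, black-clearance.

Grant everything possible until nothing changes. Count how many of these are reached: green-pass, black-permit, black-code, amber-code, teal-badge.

Holding K33, K26, and violet-code grants black-permit (A3).
Holding black-permit grants amber-code (A2).
Holding violet-code and amber-code grants blue-clearance (A9).
Holding blue-clearance and K33 grants green-pass (A8).
green-pass: reached.
black-permit: reached.
black-code would need teal-badge (A7), but teal-badge is never granted.
amber-code: reached.
teal-badge would need black-code (A6), but black-code is never granted.
Reached: green-pass, black-permit, and amber-code — 3 of the 5.

3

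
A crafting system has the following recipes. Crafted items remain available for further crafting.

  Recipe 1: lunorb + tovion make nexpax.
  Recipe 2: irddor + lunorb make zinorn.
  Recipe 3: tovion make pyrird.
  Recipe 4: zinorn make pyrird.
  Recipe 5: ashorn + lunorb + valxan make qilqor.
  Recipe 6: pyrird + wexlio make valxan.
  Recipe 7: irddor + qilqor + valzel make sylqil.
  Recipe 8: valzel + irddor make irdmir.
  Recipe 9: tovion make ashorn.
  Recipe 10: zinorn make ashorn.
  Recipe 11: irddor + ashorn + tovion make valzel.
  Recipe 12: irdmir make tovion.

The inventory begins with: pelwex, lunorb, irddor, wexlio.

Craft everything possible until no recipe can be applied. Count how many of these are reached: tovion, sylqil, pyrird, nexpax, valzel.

1

irddor + lunorb → zinorn (Recipe 2).
Using Recipe 4, zinorn makes pyrird.
tovion would need irdmir (Recipe 12), but irdmir is never obtained.
sylqil would need irddor, qilqor, and valzel (Recipe 7), but valzel is never obtained.
pyrird: reached.
nexpax would need lunorb and tovion (Recipe 1), but tovion is never obtained.
valzel would need irddor, ashorn, and tovion (Recipe 11), but tovion is never obtained.
Reached: pyrird — 1 of the 5.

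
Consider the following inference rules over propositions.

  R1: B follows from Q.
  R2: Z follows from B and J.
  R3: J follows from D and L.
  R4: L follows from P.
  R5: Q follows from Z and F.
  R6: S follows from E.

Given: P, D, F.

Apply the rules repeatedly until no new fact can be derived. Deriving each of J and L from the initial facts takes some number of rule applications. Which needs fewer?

L: P holds, so L follows (R4). [1 rule application]
J: From P, R4 gives L. From D and L, R3 gives J. [2 rule applications]
L needs fewer.

L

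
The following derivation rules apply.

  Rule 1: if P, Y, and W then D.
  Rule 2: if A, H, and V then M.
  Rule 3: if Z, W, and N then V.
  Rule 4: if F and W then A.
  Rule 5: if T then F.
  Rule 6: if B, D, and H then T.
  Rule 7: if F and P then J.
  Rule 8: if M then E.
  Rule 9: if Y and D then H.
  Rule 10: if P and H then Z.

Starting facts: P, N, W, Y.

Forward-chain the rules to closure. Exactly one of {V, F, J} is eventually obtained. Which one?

V

P, Y, and W hold, so D follows (Rule 1).
From Y and D, Rule 9 gives H.
P and H hold, so Z follows (Rule 10).
Z, W, and N hold, so V follows (Rule 3).
F would need T (Rule 5), but T is never established. J would need F and P (Rule 7), but F is never established.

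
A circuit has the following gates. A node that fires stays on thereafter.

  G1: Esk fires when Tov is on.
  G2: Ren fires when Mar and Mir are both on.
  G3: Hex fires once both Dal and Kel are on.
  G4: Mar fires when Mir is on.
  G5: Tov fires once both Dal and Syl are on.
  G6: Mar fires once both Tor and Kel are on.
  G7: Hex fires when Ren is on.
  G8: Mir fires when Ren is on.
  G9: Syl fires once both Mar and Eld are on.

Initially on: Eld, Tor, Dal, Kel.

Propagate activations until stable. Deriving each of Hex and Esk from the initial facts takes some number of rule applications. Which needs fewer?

Hex: G3: Dal and Kel on → Hex on. [1 rule application]
Esk: G6: Tor and Kel on → Mar on. G9: Mar and Eld on → Syl on. Dal and Syl are on, so Tov fires (G5). Tov is on, so Esk fires (G1). [4 rule applications]
Hex needs fewer.

Hex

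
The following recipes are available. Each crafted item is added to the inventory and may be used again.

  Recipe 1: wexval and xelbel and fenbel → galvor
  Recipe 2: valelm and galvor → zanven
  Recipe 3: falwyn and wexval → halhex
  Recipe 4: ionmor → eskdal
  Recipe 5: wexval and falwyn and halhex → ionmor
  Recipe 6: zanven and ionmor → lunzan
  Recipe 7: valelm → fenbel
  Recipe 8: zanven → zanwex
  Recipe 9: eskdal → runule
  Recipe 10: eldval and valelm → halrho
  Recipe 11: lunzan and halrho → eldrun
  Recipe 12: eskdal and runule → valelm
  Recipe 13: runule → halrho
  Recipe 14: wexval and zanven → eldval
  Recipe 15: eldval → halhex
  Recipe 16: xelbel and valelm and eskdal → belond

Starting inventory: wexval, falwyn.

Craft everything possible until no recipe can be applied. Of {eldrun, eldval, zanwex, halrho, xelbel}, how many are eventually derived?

falwyn and wexval → halhex (Recipe 3).
wexval and falwyn and halhex → ionmor (Recipe 5).
Using Recipe 4, ionmor makes eskdal.
Using Recipe 9, eskdal makes runule.
runule → halrho (Recipe 13).
eldrun would need lunzan and halrho (Recipe 11), but lunzan is never obtained.
eldval would need wexval and zanven (Recipe 14), but zanven is never obtained.
zanwex would need zanven (Recipe 8), but zanven is never obtained.
halrho: reached.
No rule produces xelbel, and it is not given.
Reached: halrho — 1 of the 5.

1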